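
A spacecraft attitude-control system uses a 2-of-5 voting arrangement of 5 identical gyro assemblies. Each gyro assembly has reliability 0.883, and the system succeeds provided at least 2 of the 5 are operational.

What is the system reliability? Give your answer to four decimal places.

R = Σ_{i=2}^{5} C(5,i) p^i (1−p)^{5−i} with p = 0.883
C(5,2)·0.883^2·0.117^3 = 0.012488
C(5,3)·0.883^3·0.117^2 = 0.094244
C(5,4)·0.883^4·0.117^1 = 0.355630
C(5,5)·0.883^5·0.117^0 = 0.536789
Sum = 0.9992

0.9992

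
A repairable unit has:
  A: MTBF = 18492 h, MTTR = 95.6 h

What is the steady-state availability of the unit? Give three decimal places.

A(A) = MTBF/(MTBF+MTTR) = 18492/(18492+95.6) = 0.995

0.995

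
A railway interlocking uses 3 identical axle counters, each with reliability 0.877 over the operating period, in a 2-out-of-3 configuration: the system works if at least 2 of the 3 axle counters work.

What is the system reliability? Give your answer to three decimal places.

R = Σ_{i=2}^{3} C(3,i) p^i (1−p)^{3−i} with p = 0.877
C(3,2)·0.877^2·0.123^1 = 0.28381
C(3,3)·0.877^3·0.123^0 = 0.67453
Sum = 0.958

0.958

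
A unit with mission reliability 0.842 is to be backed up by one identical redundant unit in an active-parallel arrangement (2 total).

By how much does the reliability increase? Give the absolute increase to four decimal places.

R_before = 0.842
R_after = 1 − (1 − 0.842)^2 = 0.9750
ΔR = 0.9750 − 0.842 = 0.1330

0.1330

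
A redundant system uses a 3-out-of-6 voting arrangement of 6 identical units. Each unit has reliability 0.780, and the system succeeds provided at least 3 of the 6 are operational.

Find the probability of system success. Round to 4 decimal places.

R = Σ_{i=3}^{6} C(6,i) p^i (1−p)^{6−i} with p = 0.780
C(6,3)·0.780^3·0.220^3 = 0.101061
C(6,4)·0.780^4·0.220^2 = 0.268729
C(6,5)·0.780^5·0.220^1 = 0.381107
C(6,6)·0.780^6·0.220^0 = 0.225200
Sum = 0.9761

0.9761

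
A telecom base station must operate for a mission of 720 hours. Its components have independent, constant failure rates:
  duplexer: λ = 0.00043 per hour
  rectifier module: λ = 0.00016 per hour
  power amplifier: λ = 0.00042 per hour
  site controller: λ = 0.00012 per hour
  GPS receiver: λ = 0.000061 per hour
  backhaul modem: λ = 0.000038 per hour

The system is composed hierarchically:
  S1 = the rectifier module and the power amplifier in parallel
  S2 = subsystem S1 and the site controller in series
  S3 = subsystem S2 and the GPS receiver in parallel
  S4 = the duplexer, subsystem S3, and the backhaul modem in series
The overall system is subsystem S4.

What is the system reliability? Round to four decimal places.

R(duplexer) = exp(−0.00043 × 720) = 0.733740
R(rectifier module) = exp(−0.00016 × 720) = 0.891188
R(power amplifier) = exp(−0.00042 × 720) = 0.739042
R(site controller) = exp(−0.00012 × 720) = 0.917227
R(GPS receiver) = exp(−0.000061 × 720) = 0.957031
R(backhaul modem) = exp(−0.000038 × 720) = 0.973011
Parallel (rectifier module and power amplifier): 1 − (1 − 0.891188)(1 − 0.739042) = 0.971605
Series ([0.971605] and site controller): 0.971605 × 0.917227 = 0.891182
Parallel ([0.891182] and GPS receiver): 1 − (1 − 0.891182)(1 − 0.957031) = 0.995324
Series (duplexer, [0.995324], and backhaul modem): 0.733740 × 0.995324 × 0.973011 = 0.7106

0.7106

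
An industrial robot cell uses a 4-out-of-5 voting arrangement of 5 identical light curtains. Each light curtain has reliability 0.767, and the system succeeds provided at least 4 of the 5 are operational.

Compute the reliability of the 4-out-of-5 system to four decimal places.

0.6686

R = Σ_{i=4}^{5} C(5,i) p^i (1−p)^{5−i} with p = 0.767
C(5,4)·0.767^4·0.233^1 = 0.403188
C(5,5)·0.767^5·0.233^0 = 0.265446
Sum = 0.6686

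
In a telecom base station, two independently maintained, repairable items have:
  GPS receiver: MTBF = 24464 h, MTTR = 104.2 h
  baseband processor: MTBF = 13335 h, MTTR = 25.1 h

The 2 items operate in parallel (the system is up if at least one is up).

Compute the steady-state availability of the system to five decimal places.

A(GPS receiver) = MTBF/(MTBF+MTTR) = 24464/(24464+104.2) = 0.995759
A(baseband processor) = MTBF/(MTBF+MTTR) = 13335/(13335+25.1) = 0.998121
Parallel availability: 1 − (1 − 0.995759)(1 − 0.998121) = 0.99999

0.99999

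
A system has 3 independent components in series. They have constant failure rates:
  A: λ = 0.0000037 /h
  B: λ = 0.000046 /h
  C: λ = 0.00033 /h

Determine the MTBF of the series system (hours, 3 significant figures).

2630

Series of exponential components: λ_sys = Σ λ_i
λ_sys = 0.0000037 + 0.000046 + 0.00033 = 3.7970e-04 /h
MTBF = 1 / λ_sys = 2630 h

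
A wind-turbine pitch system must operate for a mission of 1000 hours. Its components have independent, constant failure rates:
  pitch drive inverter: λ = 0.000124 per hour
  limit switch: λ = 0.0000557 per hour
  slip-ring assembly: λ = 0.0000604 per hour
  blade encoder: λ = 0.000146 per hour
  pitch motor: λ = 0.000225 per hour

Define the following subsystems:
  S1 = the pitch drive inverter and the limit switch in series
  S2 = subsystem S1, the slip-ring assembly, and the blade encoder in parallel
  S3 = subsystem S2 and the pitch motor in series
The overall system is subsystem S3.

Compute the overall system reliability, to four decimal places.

R(pitch drive inverter) = exp(−0.000124 × 1000) = 0.883380
R(limit switch) = exp(−0.0000557 × 1000) = 0.945823
R(slip-ring assembly) = exp(−0.0000604 × 1000) = 0.941388
R(blade encoder) = exp(−0.000146 × 1000) = 0.864158
R(pitch motor) = exp(−0.000225 × 1000) = 0.798516
Series (pitch drive inverter and limit switch): 0.883380 × 0.945823 = 0.835521
Parallel ([0.835521], slip-ring assembly, and blade encoder): 1 − (1 − 0.835521)(1 − 0.941388)(1 − 0.864158) = 0.998690
Series ([0.998690] and pitch motor): 0.998690 × 0.798516 = 0.7975

0.7975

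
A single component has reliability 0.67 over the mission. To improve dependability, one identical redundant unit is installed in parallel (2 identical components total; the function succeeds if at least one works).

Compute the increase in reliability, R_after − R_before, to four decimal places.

0.2211

R_before = 0.67
R_after = 1 − (1 − 0.67)^2 = 0.8911
ΔR = 0.8911 − 0.67 = 0.2211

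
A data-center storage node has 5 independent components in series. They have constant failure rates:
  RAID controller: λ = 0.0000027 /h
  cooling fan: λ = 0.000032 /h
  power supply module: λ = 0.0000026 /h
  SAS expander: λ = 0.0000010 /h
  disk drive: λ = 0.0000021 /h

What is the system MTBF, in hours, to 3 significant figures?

24800

Series of exponential components: λ_sys = Σ λ_i
λ_sys = 0.0000027 + 0.000032 + 0.0000026 + 0.0000010 + 0.0000021 = 4.0400e-05 /h
MTBF = 1 / λ_sys = 24800 h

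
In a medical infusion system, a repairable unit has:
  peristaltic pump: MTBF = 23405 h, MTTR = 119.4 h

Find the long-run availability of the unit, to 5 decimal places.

A(peristaltic pump) = MTBF/(MTBF+MTTR) = 23405/(23405+119.4) = 0.99492

0.99492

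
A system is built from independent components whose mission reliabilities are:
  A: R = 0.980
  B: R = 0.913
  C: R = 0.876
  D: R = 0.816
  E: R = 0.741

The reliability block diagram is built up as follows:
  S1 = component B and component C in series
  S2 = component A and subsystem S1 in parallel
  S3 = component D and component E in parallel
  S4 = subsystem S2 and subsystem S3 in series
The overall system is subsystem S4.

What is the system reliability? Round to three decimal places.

0.949

Series (B and C): 0.91300 × 0.87600 = 0.79979
Parallel (A and [0.79979]): 1 − (1 − 0.98000)(1 − 0.79979) = 0.99600
Parallel (D and E): 1 − (1 − 0.81600)(1 − 0.74100) = 0.95234
Series ([0.99600] and [0.95234]): 0.99600 × 0.95234 = 0.949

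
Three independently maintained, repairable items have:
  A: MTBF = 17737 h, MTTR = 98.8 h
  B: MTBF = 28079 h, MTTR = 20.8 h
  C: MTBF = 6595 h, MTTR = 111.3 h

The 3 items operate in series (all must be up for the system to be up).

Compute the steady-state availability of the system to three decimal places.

0.977

A(A) = MTBF/(MTBF+MTTR) = 17737/(17737+98.8) = 0.994461
A(B) = MTBF/(MTBF+MTTR) = 28079/(28079+20.8) = 0.999260
A(C) = MTBF/(MTBF+MTTR) = 6595/(6595+111.3) = 0.983404
Series availability: 0.994461 × 0.999260 × 0.983404 = 0.977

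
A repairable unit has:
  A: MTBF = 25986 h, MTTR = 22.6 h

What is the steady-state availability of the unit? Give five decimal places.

A(A) = MTBF/(MTBF+MTTR) = 25986/(25986+22.6) = 0.99913

0.99913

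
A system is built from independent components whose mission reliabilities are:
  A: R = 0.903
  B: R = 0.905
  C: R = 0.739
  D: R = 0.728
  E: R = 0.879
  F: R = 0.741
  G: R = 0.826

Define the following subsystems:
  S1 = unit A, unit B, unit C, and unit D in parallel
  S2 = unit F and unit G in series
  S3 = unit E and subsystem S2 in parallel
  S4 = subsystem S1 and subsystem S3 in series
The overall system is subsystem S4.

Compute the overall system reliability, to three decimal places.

0.952

Parallel (A, B, C, and D): 1 − (1 − 0.90300)(1 − 0.90500)(1 − 0.73900)(1 − 0.72800) = 0.99935
Series (F and G): 0.74100 × 0.82600 = 0.61207
Parallel (E and [0.61207]): 1 − (1 − 0.87900)(1 − 0.61207) = 0.95306
Series ([0.99935] and [0.95306]): 0.99935 × 0.95306 = 0.952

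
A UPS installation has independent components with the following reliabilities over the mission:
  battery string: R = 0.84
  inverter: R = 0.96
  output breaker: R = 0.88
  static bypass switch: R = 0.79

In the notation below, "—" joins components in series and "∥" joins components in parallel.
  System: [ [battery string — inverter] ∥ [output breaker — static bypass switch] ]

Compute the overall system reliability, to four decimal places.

0.9410

Series (battery string and inverter): 0.840000 × 0.960000 = 0.806400
Series (output breaker and static bypass switch): 0.880000 × 0.790000 = 0.695200
Parallel ([0.806400] and [0.695200]): 1 − (1 − 0.806400)(1 − 0.695200) = 0.9410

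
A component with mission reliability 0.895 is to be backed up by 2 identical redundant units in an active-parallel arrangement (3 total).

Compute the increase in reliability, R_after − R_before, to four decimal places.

0.1038

R_before = 0.895
R_after = 1 − (1 − 0.895)^3 = 0.9988
ΔR = 0.9988 − 0.895 = 0.1038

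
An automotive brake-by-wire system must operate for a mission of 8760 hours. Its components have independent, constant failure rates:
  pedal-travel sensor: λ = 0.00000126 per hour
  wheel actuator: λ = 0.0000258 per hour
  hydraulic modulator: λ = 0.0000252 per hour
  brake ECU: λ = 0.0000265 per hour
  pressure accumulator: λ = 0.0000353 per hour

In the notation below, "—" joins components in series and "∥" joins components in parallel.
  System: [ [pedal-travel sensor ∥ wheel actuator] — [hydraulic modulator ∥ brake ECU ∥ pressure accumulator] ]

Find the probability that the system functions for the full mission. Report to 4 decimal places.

0.9869

R(pedal-travel sensor) = exp(−0.00000126 × 8760) = 0.989023
R(wheel actuator) = exp(−0.0000258 × 8760) = 0.797712
R(hydraulic modulator) = exp(−0.0000252 × 8760) = 0.801916
R(brake ECU) = exp(−0.0000265 × 8760) = 0.792835
R(pressure accumulator) = exp(−0.0000353 × 8760) = 0.734013
Parallel (pedal-travel sensor and wheel actuator): 1 − (1 − 0.989023)(1 − 0.797712) = 0.997779
Parallel (hydraulic modulator, brake ECU, and pressure accumulator): 1 − (1 − 0.801916)(1 − 0.792835)(1 − 0.734013) = 0.989085
Series ([0.997779] and [0.989085]): 0.997779 × 0.989085 = 0.9869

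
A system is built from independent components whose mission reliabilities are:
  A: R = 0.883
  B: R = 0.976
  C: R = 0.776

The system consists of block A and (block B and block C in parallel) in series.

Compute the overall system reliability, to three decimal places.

Parallel (B and C): 1 − (1 − 0.97600)(1 − 0.77600) = 0.99462
Series (A and [0.99462]): 0.88300 × 0.99462 = 0.878

0.878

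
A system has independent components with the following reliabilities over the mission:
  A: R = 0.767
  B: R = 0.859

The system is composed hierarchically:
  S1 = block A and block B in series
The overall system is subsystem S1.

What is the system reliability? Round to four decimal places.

Series (A and B): 0.767000 × 0.859000 = 0.6589

0.6589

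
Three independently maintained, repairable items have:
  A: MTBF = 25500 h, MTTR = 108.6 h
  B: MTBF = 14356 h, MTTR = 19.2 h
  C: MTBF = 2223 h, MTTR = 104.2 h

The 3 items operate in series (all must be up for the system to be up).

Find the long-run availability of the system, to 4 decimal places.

A(A) = MTBF/(MTBF+MTTR) = 25500/(25500+108.6) = 0.995759
A(B) = MTBF/(MTBF+MTTR) = 14356/(14356+19.2) = 0.998664
A(C) = MTBF/(MTBF+MTTR) = 2223/(2223+104.2) = 0.955225
Series availability: 0.995759 × 0.998664 × 0.955225 = 0.9499

0.9499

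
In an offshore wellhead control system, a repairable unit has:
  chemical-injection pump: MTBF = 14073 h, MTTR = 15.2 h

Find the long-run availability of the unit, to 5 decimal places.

0.99892

A(chemical-injection pump) = MTBF/(MTBF+MTTR) = 14073/(14073+15.2) = 0.99892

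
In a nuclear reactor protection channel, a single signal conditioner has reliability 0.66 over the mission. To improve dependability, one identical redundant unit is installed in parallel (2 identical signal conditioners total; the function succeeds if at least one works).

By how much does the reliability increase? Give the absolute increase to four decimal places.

0.2244

R_before = 0.66
R_after = 1 − (1 − 0.66)^2 = 0.8844
ΔR = 0.8844 − 0.66 = 0.2244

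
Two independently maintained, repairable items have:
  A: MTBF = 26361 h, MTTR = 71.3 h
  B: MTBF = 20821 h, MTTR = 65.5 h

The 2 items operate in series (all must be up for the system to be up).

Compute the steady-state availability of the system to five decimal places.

A(A) = MTBF/(MTBF+MTTR) = 26361/(26361+71.3) = 0.997303
A(B) = MTBF/(MTBF+MTTR) = 20821/(20821+65.5) = 0.996864
Series availability: 0.997303 × 0.996864 = 0.99418

0.99418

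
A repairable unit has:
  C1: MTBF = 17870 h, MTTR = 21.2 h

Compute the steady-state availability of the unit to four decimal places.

A(C1) = MTBF/(MTBF+MTTR) = 17870/(17870+21.2) = 0.9988

0.9988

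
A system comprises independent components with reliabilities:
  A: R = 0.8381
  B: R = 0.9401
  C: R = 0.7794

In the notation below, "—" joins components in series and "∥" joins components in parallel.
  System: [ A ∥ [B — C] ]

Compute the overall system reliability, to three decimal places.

Series (B and C): 0.94010 × 0.77940 = 0.73271
Parallel (A and [0.73271]): 1 − (1 − 0.83810)(1 − 0.73271) = 0.957

0.957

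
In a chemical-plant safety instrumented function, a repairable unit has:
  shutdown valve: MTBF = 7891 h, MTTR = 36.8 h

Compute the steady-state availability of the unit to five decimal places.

A(shutdown valve) = MTBF/(MTBF+MTTR) = 7891/(7891+36.8) = 0.99536

0.99536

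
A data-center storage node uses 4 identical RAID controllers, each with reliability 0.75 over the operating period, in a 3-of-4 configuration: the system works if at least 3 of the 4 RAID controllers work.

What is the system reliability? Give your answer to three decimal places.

0.738

R = Σ_{i=3}^{4} C(4,i) p^i (1−p)^{4−i} with p = 0.75
C(4,3)·0.75^3·0.25^1 = 0.42188
C(4,4)·0.75^4·0.25^0 = 0.31641
Sum = 0.738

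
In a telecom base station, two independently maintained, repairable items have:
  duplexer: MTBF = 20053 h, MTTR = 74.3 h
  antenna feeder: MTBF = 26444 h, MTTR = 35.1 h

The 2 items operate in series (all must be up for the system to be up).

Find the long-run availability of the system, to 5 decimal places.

A(duplexer) = MTBF/(MTBF+MTTR) = 20053/(20053+74.3) = 0.996308
A(antenna feeder) = MTBF/(MTBF+MTTR) = 26444/(26444+35.1) = 0.998674
Series availability: 0.996308 × 0.998674 = 0.99499

0.99499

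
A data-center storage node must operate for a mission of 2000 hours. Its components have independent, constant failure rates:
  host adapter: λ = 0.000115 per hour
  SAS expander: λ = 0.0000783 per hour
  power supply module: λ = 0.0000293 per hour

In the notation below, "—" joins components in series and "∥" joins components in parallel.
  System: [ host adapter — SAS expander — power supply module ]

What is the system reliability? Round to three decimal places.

R(host adapter) = exp(−0.000115 × 2000) = 0.79453
R(SAS expander) = exp(−0.0000783 × 2000) = 0.85505
R(power supply module) = exp(−0.0000293 × 2000) = 0.94308
Series (host adapter, SAS expander, and power supply module): 0.79453 × 0.85505 × 0.94308 = 0.641

0.641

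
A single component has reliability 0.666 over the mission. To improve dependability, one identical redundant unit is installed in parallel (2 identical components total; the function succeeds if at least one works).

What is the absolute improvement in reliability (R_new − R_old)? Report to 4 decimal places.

0.2224

R_before = 0.666
R_after = 1 − (1 − 0.666)^2 = 0.8884
ΔR = 0.8884 − 0.666 = 0.2224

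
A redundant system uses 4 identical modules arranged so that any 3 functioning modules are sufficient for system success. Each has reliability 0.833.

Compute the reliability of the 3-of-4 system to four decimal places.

R = Σ_{i=3}^{4} C(4,i) p^i (1−p)^{4−i} with p = 0.833
C(4,3)·0.833^3·0.167^1 = 0.386110
C(4,4)·0.833^4·0.167^0 = 0.481482
Sum = 0.8676

0.8676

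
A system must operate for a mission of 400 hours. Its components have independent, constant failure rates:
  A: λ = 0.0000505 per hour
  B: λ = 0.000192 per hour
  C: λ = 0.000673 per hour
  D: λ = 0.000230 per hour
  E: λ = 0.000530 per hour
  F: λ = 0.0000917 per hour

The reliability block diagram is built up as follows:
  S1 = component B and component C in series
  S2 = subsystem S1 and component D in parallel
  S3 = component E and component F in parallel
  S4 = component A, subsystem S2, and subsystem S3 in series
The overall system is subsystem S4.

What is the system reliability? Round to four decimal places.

0.9482

R(A) = exp(−0.0000505 × 400) = 0.980003
R(B) = exp(−0.000192 × 400) = 0.926075
R(C) = exp(−0.000673 × 400) = 0.763990
R(D) = exp(−0.000230 × 400) = 0.912105
R(E) = exp(−0.000530 × 400) = 0.808965
R(F) = exp(−0.0000917 × 400) = 0.963985
Series (B and C): 0.926075 × 0.763990 = 0.707512
Parallel ([0.707512] and D): 1 − (1 − 0.707512)(1 − 0.912105) = 0.974292
Parallel (E and F): 1 − (1 − 0.808965)(1 − 0.963985) = 0.993120
Series (A, [0.974292], and [0.993120]): 0.980003 × 0.974292 × 0.993120 = 0.9482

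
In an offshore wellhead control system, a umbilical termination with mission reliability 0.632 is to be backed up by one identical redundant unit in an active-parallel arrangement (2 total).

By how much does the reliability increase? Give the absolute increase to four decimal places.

R_before = 0.632
R_after = 1 − (1 − 0.632)^2 = 0.8646
ΔR = 0.8646 − 0.632 = 0.2326

0.2326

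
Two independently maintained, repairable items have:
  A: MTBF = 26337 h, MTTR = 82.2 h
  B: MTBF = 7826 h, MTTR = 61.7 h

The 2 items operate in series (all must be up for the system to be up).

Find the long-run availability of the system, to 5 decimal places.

0.98909

A(A) = MTBF/(MTBF+MTTR) = 26337/(26337+82.2) = 0.996889
A(B) = MTBF/(MTBF+MTTR) = 7826/(7826+61.7) = 0.992178
Series availability: 0.996889 × 0.992178 = 0.98909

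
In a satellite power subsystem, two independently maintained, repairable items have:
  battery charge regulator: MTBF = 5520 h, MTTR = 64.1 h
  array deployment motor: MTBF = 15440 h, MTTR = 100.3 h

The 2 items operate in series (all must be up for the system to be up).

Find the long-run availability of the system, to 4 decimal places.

0.9821

A(battery charge regulator) = MTBF/(MTBF+MTTR) = 5520/(5520+64.1) = 0.988521
A(array deployment motor) = MTBF/(MTBF+MTTR) = 15440/(15440+100.3) = 0.993546
Series availability: 0.988521 × 0.993546 = 0.9821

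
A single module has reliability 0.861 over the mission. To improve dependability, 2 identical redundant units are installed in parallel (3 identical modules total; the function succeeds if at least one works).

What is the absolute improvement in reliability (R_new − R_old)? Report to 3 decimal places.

0.136

R_before = 0.861
R_after = 1 − (1 − 0.861)^3 = 0.997
ΔR = 0.997 − 0.861 = 0.136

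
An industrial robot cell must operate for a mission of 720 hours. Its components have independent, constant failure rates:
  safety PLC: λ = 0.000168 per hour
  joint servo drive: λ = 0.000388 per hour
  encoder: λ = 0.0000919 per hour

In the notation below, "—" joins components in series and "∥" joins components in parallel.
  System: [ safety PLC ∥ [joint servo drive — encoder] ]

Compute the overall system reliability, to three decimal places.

R(safety PLC) = exp(−0.000168 × 720) = 0.88607
R(joint servo drive) = exp(−0.000388 × 720) = 0.75627
R(encoder) = exp(−0.0000919 × 720) = 0.93597
Series (joint servo drive and encoder): 0.75627 × 0.93597 = 0.70785
Parallel (safety PLC and [0.70785]): 1 − (1 − 0.88607)(1 − 0.70785) = 0.967

0.967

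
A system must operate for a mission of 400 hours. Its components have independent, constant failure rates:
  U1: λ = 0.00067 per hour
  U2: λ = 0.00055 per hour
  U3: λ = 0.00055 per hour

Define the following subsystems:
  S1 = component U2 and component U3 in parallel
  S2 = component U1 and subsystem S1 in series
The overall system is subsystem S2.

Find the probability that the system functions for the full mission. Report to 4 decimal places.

0.7351

R(U1) = exp(−0.00067 × 400) = 0.764908
R(U2) = exp(−0.00055 × 400) = 0.802519
R(U3) = exp(−0.00055 × 400) = 0.802519
Parallel (U2 and U3): 1 − (1 − 0.802519)(1 − 0.802519) = 0.961001
Series (U1 and [0.961001]): 0.764908 × 0.961001 = 0.7351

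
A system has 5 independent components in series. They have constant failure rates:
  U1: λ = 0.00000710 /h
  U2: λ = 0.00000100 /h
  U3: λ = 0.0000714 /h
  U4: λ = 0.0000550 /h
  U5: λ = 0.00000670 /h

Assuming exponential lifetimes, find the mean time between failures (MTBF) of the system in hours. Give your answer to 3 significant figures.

7080

Series of exponential components: λ_sys = Σ λ_i
λ_sys = 0.00000710 + 0.00000100 + 0.0000714 + 0.0000550 + 0.00000670 = 1.4120e-04 /h
MTBF = 1 / λ_sys = 7080 h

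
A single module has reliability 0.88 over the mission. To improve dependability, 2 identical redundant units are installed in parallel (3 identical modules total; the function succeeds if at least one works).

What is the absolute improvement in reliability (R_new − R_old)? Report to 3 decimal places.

R_before = 0.88
R_after = 1 − (1 − 0.88)^3 = 0.998
ΔR = 0.998 − 0.88 = 0.118

0.118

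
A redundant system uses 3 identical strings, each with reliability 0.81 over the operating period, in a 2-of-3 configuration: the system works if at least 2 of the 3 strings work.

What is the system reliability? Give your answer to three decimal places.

R = Σ_{i=2}^{3} C(3,i) p^i (1−p)^{3−i} with p = 0.81
C(3,2)·0.81^2·0.19^1 = 0.37398
C(3,3)·0.81^3·0.19^0 = 0.53144
Sum = 0.905

0.905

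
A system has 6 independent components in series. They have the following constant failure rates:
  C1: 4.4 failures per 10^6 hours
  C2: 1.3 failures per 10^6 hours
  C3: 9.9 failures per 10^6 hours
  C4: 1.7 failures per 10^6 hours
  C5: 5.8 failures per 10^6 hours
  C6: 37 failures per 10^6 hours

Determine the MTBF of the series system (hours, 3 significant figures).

16600

Series of exponential components: λ_sys = Σ λ_i
λ_sys = 0.0000044 + 0.0000013 + 0.0000099 + 0.0000017 + 0.0000058 + 0.000037 = 6.0100e-05 /h
MTBF = 1 / λ_sys = 16600 h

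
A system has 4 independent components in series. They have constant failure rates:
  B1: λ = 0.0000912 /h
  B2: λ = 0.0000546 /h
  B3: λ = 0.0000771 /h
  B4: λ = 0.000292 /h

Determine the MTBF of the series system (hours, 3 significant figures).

1940

Series of exponential components: λ_sys = Σ λ_i
λ_sys = 0.0000912 + 0.0000546 + 0.0000771 + 0.000292 = 5.1490e-04 /h
MTBF = 1 / λ_sys = 1940 h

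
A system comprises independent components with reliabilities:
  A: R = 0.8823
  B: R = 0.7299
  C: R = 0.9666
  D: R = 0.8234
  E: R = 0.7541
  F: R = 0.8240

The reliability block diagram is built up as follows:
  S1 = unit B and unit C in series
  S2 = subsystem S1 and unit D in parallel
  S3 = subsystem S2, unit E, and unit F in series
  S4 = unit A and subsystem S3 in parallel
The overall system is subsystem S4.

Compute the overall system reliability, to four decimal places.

Series (B and C): 0.729900 × 0.966600 = 0.705521
Parallel ([0.705521] and D): 1 − (1 − 0.705521)(1 − 0.823400) = 0.947995
Series ([0.947995], E, and F): 0.947995 × 0.754100 × 0.824000 = 0.589064
Parallel (A and [0.589064]): 1 − (1 − 0.882300)(1 − 0.589064) = 0.9516

0.9516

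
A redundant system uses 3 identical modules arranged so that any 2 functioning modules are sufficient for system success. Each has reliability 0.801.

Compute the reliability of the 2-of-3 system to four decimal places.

0.8970

R = Σ_{i=2}^{3} C(3,i) p^i (1−p)^{3−i} with p = 0.801
C(3,2)·0.801^2·0.199^1 = 0.383036
C(3,3)·0.801^3·0.199^0 = 0.513922
Sum = 0.8970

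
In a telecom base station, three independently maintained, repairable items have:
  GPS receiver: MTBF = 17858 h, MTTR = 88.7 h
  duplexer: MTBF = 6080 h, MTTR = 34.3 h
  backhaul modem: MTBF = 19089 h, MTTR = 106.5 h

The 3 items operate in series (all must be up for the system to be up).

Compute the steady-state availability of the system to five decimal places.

A(GPS receiver) = MTBF/(MTBF+MTTR) = 17858/(17858+88.7) = 0.995058
A(duplexer) = MTBF/(MTBF+MTTR) = 6080/(6080+34.3) = 0.994390
A(backhaul modem) = MTBF/(MTBF+MTTR) = 19089/(19089+106.5) = 0.994452
Series availability: 0.995058 × 0.994390 × 0.994452 = 0.98399

0.98399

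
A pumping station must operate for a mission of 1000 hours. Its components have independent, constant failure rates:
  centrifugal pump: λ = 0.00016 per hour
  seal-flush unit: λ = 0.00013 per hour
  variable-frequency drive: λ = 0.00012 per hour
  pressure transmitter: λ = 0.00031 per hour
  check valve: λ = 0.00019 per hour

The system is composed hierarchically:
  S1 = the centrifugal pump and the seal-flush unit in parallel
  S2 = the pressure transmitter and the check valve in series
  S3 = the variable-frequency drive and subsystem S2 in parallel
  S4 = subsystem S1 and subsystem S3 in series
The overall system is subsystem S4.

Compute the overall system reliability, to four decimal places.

0.9383

R(centrifugal pump) = exp(−0.00016 × 1000) = 0.852144
R(seal-flush unit) = exp(−0.00013 × 1000) = 0.878095
R(variable-frequency drive) = exp(−0.00012 × 1000) = 0.886920
R(pressure transmitter) = exp(−0.00031 × 1000) = 0.733447
R(check valve) = exp(−0.00019 × 1000) = 0.826959
Parallel (centrifugal pump and seal-flush unit): 1 − (1 − 0.852144)(1 − 0.878095) = 0.981976
Series (pressure transmitter and check valve): 0.733447 × 0.826959 = 0.606531
Parallel (variable-frequency drive and [0.606531]): 1 − (1 − 0.886920)(1 − 0.606531) = 0.955507
Series ([0.981976] and [0.955507]): 0.981976 × 0.955507 = 0.9383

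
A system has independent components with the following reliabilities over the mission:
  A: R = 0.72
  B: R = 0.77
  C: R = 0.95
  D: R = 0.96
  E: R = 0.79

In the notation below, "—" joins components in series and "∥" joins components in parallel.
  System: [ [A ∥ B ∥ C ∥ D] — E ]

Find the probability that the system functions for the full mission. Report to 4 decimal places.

Parallel (A, B, C, and D): 1 − (1 − 0.720000)(1 − 0.770000)(1 − 0.950000)(1 − 0.960000) = 0.999871
Series ([0.999871] and E): 0.999871 × 0.790000 = 0.7899

0.7899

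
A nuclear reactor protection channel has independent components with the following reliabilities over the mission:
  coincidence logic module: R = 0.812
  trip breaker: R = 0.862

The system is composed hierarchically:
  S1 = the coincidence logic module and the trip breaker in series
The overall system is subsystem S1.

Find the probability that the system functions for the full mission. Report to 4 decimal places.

Series (coincidence logic module and trip breaker): 0.812000 × 0.862000 = 0.6999

0.6999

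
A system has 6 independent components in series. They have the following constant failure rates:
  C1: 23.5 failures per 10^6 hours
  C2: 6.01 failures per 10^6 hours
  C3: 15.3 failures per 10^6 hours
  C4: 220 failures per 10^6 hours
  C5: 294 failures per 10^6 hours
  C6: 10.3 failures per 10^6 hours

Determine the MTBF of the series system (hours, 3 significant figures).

1760

Series of exponential components: λ_sys = Σ λ_i
λ_sys = 0.0000235 + 0.00000601 + 0.0000153 + 0.000220 + 0.000294 + 0.0000103 = 5.6911e-04 /h
MTBF = 1 / λ_sys = 1760 h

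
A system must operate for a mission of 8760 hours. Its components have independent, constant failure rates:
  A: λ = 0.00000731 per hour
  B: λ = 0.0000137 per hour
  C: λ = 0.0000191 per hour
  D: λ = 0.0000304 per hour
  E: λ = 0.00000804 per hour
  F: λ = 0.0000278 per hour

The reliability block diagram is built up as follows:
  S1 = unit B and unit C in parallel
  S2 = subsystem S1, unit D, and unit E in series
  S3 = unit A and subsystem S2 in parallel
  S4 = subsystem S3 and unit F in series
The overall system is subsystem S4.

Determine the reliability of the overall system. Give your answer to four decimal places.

R(A) = exp(−0.00000731 × 8760) = 0.937972
R(B) = exp(−0.0000137 × 8760) = 0.886910
R(C) = exp(−0.0000191 × 8760) = 0.845932
R(D) = exp(−0.0000304 × 8760) = 0.766206
R(E) = exp(−0.00000804 × 8760) = 0.931993
R(F) = exp(−0.0000278 × 8760) = 0.783858
Parallel (B and C): 1 − (1 − 0.886910)(1 − 0.845932) = 0.982576
Series ([0.982576], D, and E): 0.982576 × 0.766206 × 0.931993 = 0.701656
Parallel (A and [0.701656]): 1 − (1 − 0.937972)(1 − 0.701656) = 0.981494
Series ([0.981494] and F): 0.981494 × 0.783858 = 0.7694

0.7694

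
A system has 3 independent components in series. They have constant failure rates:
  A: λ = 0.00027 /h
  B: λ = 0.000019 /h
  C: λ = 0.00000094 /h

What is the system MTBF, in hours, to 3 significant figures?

3450

Series of exponential components: λ_sys = Σ λ_i
λ_sys = 0.00027 + 0.000019 + 0.00000094 = 2.8994e-04 /h
MTBF = 1 / λ_sys = 3450 h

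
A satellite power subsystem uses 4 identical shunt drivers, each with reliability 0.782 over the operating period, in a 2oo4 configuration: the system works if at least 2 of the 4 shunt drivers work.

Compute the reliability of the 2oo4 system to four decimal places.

0.9653

R = Σ_{i=2}^{4} C(4,i) p^i (1−p)^{4−i} with p = 0.782
C(4,2)·0.782^2·0.218^2 = 0.174372
C(4,3)·0.782^3·0.218^1 = 0.417001
C(4,4)·0.782^4·0.218^0 = 0.373962
Sum = 0.9653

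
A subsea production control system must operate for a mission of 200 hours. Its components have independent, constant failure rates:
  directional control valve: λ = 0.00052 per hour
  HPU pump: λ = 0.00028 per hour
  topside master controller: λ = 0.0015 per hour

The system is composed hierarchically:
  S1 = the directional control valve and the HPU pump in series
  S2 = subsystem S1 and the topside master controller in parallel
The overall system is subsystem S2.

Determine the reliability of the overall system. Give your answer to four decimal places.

R(directional control valve) = exp(−0.00052 × 200) = 0.901225
R(HPU pump) = exp(−0.00028 × 200) = 0.945539
R(topside master controller) = exp(−0.0015 × 200) = 0.740818
Series (directional control valve and HPU pump): 0.901225 × 0.945539 = 0.852143
Parallel ([0.852143] and topside master controller): 1 − (1 − 0.852143)(1 − 0.740818) = 0.9617

0.9617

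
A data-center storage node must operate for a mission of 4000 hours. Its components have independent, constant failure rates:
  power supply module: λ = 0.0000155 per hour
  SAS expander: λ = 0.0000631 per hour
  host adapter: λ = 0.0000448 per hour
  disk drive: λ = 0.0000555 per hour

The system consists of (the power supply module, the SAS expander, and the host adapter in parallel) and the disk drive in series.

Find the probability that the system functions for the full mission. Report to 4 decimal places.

0.7992

R(power supply module) = exp(−0.0000155 × 4000) = 0.939883
R(SAS expander) = exp(−0.0000631 × 4000) = 0.776934
R(host adapter) = exp(−0.0000448 × 4000) = 0.835939
R(disk drive) = exp(−0.0000555 × 4000) = 0.800915
Parallel (power supply module, SAS expander, and host adapter): 1 − (1 − 0.939883)(1 − 0.776934)(1 − 0.835939) = 0.997800
Series ([0.997800] and disk drive): 0.997800 × 0.800915 = 0.7992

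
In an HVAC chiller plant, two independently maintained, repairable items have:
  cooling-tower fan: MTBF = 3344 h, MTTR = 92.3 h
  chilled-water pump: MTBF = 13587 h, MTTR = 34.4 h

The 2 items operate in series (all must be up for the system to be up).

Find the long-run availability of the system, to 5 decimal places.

0.97068

A(cooling-tower fan) = MTBF/(MTBF+MTTR) = 3344/(3344+92.3) = 0.973140
A(chilled-water pump) = MTBF/(MTBF+MTTR) = 13587/(13587+34.4) = 0.997475
Series availability: 0.973140 × 0.997475 = 0.97068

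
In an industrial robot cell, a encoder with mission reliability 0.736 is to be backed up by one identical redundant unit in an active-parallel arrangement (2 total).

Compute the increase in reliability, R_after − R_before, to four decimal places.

0.1943

R_before = 0.736
R_after = 1 − (1 − 0.736)^2 = 0.9303
ΔR = 0.9303 − 0.736 = 0.1943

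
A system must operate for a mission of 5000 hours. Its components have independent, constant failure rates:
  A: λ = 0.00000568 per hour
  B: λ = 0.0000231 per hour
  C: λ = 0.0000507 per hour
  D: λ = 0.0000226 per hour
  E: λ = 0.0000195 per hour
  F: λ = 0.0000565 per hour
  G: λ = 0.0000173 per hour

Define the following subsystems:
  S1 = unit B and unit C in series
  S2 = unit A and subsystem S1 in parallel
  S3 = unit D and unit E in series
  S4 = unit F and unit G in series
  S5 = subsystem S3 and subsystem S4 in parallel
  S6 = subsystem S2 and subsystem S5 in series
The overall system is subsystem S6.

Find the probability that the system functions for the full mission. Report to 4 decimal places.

R(A) = exp(−0.00000568 × 5000) = 0.971999
R(B) = exp(−0.0000231 × 5000) = 0.890921
R(C) = exp(−0.0000507 × 5000) = 0.776080
R(D) = exp(−0.0000226 × 5000) = 0.893151
R(E) = exp(−0.0000195 × 5000) = 0.907102
R(F) = exp(−0.0000565 × 5000) = 0.753897
R(G) = exp(−0.0000173 × 5000) = 0.917136
Series (B and C): 0.890921 × 0.776080 = 0.691426
Parallel (A and [0.691426]): 1 − (1 − 0.971999)(1 − 0.691426) = 0.991360
Series (D and E): 0.893151 × 0.907102 = 0.810179
Series (F and G): 0.753897 × 0.917136 = 0.691426
Parallel ([0.810179] and [0.691426]): 1 − (1 − 0.810179)(1 − 0.691426) = 0.941426
Series ([0.991360] and [0.941426]): 0.991360 × 0.941426 = 0.9333

0.9333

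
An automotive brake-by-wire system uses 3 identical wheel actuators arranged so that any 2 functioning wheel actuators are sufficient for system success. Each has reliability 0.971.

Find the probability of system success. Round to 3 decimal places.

0.998

R = Σ_{i=2}^{3} C(3,i) p^i (1−p)^{3−i} with p = 0.971
C(3,2)·0.971^2·0.029^1 = 0.08203
C(3,3)·0.971^3·0.029^0 = 0.91550
Sum = 0.998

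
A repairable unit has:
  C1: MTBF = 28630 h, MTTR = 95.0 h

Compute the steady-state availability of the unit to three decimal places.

A(C1) = MTBF/(MTBF+MTTR) = 28630/(28630+95.0) = 0.997

0.997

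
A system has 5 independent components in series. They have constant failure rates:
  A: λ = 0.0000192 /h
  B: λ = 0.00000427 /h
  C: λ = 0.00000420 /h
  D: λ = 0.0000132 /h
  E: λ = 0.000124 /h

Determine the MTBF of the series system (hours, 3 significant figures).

6070

Series of exponential components: λ_sys = Σ λ_i
λ_sys = 0.0000192 + 0.00000427 + 0.00000420 + 0.0000132 + 0.000124 = 1.6487e-04 /h
MTBF = 1 / λ_sys = 6070 h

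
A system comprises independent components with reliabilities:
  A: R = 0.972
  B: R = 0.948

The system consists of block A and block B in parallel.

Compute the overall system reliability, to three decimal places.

0.999

Parallel (A and B): 1 − (1 − 0.97200)(1 − 0.94800) = 0.999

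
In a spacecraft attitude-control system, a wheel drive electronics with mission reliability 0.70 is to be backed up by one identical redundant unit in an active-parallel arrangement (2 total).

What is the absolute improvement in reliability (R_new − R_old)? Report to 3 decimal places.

R_before = 0.70
R_after = 1 − (1 − 0.70)^2 = 0.910
ΔR = 0.910 − 0.70 = 0.210

0.210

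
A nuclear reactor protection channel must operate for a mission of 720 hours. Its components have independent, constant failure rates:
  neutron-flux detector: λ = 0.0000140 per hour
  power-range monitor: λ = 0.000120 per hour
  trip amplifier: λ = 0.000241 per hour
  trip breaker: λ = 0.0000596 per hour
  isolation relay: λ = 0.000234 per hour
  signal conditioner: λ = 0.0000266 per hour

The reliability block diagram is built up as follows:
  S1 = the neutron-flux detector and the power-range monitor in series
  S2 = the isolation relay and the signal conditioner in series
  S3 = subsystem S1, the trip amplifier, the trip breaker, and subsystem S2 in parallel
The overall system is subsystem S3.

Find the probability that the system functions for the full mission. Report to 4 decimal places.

0.9999

R(neutron-flux detector) = exp(−0.0000140 × 720) = 0.989971
R(power-range monitor) = exp(−0.000120 × 720) = 0.917227
R(trip amplifier) = exp(−0.000241 × 720) = 0.840700
R(trip breaker) = exp(−0.0000596 × 720) = 0.957996
R(isolation relay) = exp(−0.000234 × 720) = 0.844948
R(signal conditioner) = exp(−0.0000266 × 720) = 0.981030
Series (neutron-flux detector and power-range monitor): 0.989971 × 0.917227 = 0.908028
Series (isolation relay and signal conditioner): 0.844948 × 0.981030 = 0.828919
Parallel ([0.908028], trip amplifier, trip breaker, and [0.828919]): 1 − (1 − 0.908028)(1 − 0.840700)(1 − 0.957996)(1 − 0.828919) = 0.9999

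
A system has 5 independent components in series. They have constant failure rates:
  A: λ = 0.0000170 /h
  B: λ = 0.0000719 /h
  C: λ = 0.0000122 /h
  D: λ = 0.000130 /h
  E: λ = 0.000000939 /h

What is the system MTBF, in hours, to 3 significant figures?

Series of exponential components: λ_sys = Σ λ_i
λ_sys = 0.0000170 + 0.0000719 + 0.0000122 + 0.000130 + 0.000000939 = 2.3204e-04 /h
MTBF = 1 / λ_sys = 4310 h

4310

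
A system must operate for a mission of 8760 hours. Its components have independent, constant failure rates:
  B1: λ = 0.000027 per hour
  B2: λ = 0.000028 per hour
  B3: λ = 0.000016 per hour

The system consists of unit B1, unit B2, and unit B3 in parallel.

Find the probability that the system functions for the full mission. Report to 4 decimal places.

R(B1) = exp(−0.000027 × 8760) = 0.789370
R(B2) = exp(−0.000028 × 8760) = 0.782485
R(B3) = exp(−0.000016 × 8760) = 0.869219
Parallel (B1, B2, and B3): 1 − (1 − 0.789370)(1 − 0.782485)(1 − 0.869219) = 0.9940

0.9940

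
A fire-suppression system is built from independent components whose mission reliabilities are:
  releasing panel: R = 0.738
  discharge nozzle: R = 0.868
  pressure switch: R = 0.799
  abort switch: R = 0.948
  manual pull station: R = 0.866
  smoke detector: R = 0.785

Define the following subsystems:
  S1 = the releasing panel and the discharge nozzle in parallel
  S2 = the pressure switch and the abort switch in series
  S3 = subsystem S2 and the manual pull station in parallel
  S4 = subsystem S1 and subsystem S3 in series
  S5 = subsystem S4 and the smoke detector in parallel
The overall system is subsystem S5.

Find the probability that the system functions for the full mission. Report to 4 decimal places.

Parallel (releasing panel and discharge nozzle): 1 − (1 − 0.738000)(1 − 0.868000) = 0.965416
Series (pressure switch and abort switch): 0.799000 × 0.948000 = 0.757452
Parallel ([0.757452] and manual pull station): 1 − (1 − 0.757452)(1 − 0.866000) = 0.967499
Series ([0.965416] and [0.967499]): 0.965416 × 0.967499 = 0.934039
Parallel ([0.934039] and smoke detector): 1 − (1 − 0.934039)(1 − 0.785000) = 0.9858

0.9858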